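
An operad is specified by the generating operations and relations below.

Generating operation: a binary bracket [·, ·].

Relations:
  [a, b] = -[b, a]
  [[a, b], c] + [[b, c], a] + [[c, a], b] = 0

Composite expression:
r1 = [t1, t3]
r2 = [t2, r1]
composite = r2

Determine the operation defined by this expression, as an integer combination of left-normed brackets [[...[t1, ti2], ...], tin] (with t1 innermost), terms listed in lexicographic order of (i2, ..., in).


-[[t1, t3], t2]

Expand each bracket as ab - ba; the t1-initial words give the coefficients.
Composite bracket: [t2, [t1, t3]]
Each bracket splits as ab - ba, giving 4 signed words (2^2 = 4).
Words beginning with t1 determine it all:
  the word t1t3t2 carries sign -1 and contributes -[[t1, t3], t2]


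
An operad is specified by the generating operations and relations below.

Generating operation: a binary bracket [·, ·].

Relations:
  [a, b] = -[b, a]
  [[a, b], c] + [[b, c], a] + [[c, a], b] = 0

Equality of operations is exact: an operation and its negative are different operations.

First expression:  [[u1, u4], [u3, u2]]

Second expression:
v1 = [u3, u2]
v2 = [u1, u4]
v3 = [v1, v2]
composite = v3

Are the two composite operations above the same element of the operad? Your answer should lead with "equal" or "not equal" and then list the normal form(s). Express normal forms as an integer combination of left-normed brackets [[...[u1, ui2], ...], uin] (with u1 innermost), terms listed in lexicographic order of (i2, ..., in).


not equal; first: -[[[u1, u4], u2], u3] + [[[u1, u4], u3], u2]; second: [[[u1, u4], u2], u3] - [[[u1, u4], u3], u2]

Reducing the first expression gives -[[[u1, u4], u2], u3] + [[[u1, u4], u3], u2]
Reducing the second expression gives [[[u1, u4], u2], u3] - [[[u1, u4], u3], u2]
Distinct normal forms: not equal.


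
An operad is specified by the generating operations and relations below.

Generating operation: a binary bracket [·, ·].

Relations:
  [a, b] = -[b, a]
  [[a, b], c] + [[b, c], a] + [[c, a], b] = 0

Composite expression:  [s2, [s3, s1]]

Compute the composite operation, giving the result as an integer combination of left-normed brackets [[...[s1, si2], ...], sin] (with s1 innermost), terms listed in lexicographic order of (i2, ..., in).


[[s1, s3], s2]

Skip Jacobi rewriting: expand, keep s1-initial words, read off terms.
Composite bracket: [s2, [s3, s1]]
Full expansion: 4 signed words from ab - ba (2^2 = 4).
Collect the words opening with s1:
  word s1s3s2 has sign +1, contributing +[[s1, s3], s2]


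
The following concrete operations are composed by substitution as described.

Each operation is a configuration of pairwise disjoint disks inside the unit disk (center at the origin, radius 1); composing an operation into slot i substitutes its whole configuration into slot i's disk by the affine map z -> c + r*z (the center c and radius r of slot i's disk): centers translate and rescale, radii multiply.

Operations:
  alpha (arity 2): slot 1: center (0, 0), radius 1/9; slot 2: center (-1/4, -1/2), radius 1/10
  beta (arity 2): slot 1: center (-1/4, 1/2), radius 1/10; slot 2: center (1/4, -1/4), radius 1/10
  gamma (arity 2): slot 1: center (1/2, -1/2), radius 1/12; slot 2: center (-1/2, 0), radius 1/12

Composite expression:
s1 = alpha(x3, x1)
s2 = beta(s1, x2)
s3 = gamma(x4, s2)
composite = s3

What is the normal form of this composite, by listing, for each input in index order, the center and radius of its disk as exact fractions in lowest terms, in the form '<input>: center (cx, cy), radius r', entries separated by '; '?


x1: center (-251/480, 3/80), radius 1/1200; x2: center (-23/48, -1/48), radius 1/120; x3: center (-25/48, 1/24), radius 1/1080; x4: center (1/2, -1/2), radius 1/12

Follow each x-input down from gamma: c' goes to c + r*c', radius to r*r'.
x4 passes through 1 substitution, ending at center (1/2, -1/2), radius 1/12
x3 passes through 3 substitutions, ending at center (-25/48, 1/24), radius 1/1080
x1 passes through 3 substitutions, ending at center (-251/480, 3/80), radius 1/1200
x2 passes through 2 substitutions, ending at center (-23/48, -1/48), radius 1/120


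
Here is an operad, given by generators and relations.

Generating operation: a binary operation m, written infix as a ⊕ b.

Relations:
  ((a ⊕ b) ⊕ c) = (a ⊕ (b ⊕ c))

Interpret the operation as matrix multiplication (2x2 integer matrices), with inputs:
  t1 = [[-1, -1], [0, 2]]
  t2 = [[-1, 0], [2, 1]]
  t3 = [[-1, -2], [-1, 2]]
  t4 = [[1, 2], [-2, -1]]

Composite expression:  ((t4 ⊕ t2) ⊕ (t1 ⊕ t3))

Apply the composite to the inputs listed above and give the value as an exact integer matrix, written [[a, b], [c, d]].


[[2, 8], [2, -4]]

(t4 ⊕ t2) = [[3, 2], [0, -1]]
(t1 ⊕ t3) = [[2, 0], [-2, 4]]
((t4 ⊕ t2) ⊕ (t1 ⊕ t3)) = [[2, 8], [2, -4]]


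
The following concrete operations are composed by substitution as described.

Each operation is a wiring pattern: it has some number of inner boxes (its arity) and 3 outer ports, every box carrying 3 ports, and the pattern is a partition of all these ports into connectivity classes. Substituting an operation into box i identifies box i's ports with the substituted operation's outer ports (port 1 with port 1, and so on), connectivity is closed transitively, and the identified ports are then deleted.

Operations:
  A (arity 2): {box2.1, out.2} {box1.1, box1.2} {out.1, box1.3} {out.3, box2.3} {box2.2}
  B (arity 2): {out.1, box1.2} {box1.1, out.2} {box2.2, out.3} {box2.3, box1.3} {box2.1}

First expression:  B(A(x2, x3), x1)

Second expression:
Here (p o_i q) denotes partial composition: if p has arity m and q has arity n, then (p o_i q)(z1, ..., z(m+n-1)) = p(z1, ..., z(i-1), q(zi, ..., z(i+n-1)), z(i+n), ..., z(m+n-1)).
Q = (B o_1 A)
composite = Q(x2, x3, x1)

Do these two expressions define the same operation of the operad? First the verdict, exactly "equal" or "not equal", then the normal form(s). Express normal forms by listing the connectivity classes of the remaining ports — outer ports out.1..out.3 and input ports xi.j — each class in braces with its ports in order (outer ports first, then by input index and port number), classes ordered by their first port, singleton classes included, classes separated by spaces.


equal; the common form is {out.1, x3.1} {out.2, x2.3} {out.3, x1.2} {x1.1} {x1.3, x3.3} {x2.1, x2.2} {x3.2}


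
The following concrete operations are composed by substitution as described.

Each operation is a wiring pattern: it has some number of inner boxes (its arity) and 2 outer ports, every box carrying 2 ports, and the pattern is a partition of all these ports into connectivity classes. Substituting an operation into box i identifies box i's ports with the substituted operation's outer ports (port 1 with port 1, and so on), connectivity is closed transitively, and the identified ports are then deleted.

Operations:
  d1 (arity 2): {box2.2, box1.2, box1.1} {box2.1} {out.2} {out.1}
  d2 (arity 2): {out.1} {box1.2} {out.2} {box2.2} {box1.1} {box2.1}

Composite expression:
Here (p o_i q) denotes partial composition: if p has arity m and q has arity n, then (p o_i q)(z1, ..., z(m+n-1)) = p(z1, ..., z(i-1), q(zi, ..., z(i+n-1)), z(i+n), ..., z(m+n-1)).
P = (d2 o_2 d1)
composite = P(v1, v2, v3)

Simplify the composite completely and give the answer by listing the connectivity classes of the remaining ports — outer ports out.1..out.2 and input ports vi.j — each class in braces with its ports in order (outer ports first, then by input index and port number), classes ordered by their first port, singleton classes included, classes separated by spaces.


After gluing at d2, chains via deleted ports link the v-ports.
stage d1: inputs (v2, v3), connectivity {out.1} {out.2} {v2.1, v2.2, v3.2} {v3.1}, out.j its boundary
stage d2: inputs (v1, v2, v3), connectivity {out.1} {out.2} {v1.1} {v1.2} {v2.1, v2.2, v3.2} {v3.1}, out.j its boundary

{out.1} {out.2} {v1.1} {v1.2} {v2.1, v2.2, v3.2} {v3.1}


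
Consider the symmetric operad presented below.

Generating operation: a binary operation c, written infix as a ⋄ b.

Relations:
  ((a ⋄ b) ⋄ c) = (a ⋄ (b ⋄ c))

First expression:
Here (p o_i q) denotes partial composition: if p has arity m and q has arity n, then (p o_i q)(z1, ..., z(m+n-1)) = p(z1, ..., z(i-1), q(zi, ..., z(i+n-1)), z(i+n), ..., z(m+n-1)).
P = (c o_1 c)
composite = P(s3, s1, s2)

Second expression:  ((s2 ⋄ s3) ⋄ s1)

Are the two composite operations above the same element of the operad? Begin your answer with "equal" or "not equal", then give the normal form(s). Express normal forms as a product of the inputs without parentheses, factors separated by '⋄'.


not equal; the first gives s3 ⋄ s1 ⋄ s2 and the second s2 ⋄ s3 ⋄ s1

The first composite normalizes to s3 ⋄ s1 ⋄ s2
The second composite normalizes to s2 ⋄ s3 ⋄ s1
They disagree, so not equal.


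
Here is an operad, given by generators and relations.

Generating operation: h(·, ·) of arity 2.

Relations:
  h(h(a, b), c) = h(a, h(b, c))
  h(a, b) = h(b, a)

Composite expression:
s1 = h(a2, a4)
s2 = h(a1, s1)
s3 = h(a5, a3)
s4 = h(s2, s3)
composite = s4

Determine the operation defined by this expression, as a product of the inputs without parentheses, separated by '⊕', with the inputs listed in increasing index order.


a1 ⊕ a2 ⊕ a3 ⊕ a4 ⊕ a5

Any arrangement under h is one operation, so sort the a-inputs.
h(a2, a4) linearizes to a2 ⊕ a4
h(a1, h(a2, a4)) linearizes to a1 ⊕ a2 ⊕ a4
h(a5, a3) linearizes to a5 ⊕ a3
h(h(a1, h(a2, a4)), h(a5, a3)) linearizes to a1 ⊕ a2 ⊕ a4 ⊕ a5 ⊕ a3
commutativity sorts the factors: a1 ⊕ a2 ⊕ a3 ⊕ a4 ⊕ a5


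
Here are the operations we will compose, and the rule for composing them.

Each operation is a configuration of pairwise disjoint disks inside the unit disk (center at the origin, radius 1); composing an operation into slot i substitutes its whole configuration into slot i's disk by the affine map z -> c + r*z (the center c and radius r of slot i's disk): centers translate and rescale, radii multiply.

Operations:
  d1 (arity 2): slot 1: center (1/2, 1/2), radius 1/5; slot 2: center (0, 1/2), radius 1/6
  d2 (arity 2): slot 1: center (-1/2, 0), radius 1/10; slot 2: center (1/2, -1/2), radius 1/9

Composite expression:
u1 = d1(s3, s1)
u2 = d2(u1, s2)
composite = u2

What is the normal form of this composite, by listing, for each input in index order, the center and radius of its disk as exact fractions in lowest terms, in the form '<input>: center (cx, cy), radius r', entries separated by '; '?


Follow each s-input down from d2: c' goes to c + r*c', radius to r*r'.
input s3: composing its 2 substitution steps yields center (-9/20, 1/20), radius 1/50
input s1: composing its 2 substitution steps yields center (-1/2, 1/20), radius 1/60
input s2: composing its 1 substitution step yields center (1/2, -1/2), radius 1/9

s1: center (-1/2, 1/20), radius 1/60; s2: center (1/2, -1/2), radius 1/9; s3: center (-9/20, 1/20), radius 1/50


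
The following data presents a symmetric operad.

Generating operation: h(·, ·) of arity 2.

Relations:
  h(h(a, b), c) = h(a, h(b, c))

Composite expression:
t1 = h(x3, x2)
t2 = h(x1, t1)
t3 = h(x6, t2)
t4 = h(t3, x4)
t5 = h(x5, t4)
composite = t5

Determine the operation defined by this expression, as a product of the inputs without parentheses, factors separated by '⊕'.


All parenthesizations of h agree; list the x-inputs left to right.
h(x3, x2) unparenthesizes to x3 ⊕ x2
h(x1, h(x3, x2)) unparenthesizes to x1 ⊕ x3 ⊕ x2
h(x6, h(x1, h(x3, x2))) unparenthesizes to x6 ⊕ x1 ⊕ x3 ⊕ x2
h(h(x6, h(x1, h(x3, x2))), x4) unparenthesizes to x6 ⊕ x1 ⊕ x3 ⊕ x2 ⊕ x4
h(x5, h(h(x6, h(x1, h(x3, x2))), x4)) unparenthesizes to x5 ⊕ x6 ⊕ x1 ⊕ x3 ⊕ x2 ⊕ x4

x5 ⊕ x6 ⊕ x1 ⊕ x3 ⊕ x2 ⊕ x4


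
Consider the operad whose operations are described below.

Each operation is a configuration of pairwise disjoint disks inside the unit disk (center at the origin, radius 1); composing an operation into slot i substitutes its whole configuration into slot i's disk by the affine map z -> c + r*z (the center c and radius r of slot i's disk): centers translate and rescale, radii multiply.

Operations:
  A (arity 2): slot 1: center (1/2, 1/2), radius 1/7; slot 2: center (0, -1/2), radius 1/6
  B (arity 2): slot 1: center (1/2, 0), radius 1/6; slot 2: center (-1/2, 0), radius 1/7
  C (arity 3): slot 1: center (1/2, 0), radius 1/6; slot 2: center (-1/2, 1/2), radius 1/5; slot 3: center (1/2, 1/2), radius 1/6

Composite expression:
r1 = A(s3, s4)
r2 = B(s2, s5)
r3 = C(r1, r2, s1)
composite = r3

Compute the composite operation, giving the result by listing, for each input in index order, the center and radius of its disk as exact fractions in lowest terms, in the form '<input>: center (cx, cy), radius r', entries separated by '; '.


Each s-disk chains the slot maps above it in C; radii multiply.
input s3: composing its 2 substitution steps yields center (7/12, 1/12), radius 1/42
input s4: composing its 2 substitution steps yields center (1/2, -1/12), radius 1/36
input s2: composing its 2 substitution steps yields center (-2/5, 1/2), radius 1/30
input s5: composing its 2 substitution steps yields center (-3/5, 1/2), radius 1/35
input s1: composing its 1 substitution step yields center (1/2, 1/2), radius 1/6

s1: center (1/2, 1/2), radius 1/6; s2: center (-2/5, 1/2), radius 1/30; s3: center (7/12, 1/12), radius 1/42; s4: center (1/2, -1/12), radius 1/36; s5: center (-3/5, 1/2), radius 1/35


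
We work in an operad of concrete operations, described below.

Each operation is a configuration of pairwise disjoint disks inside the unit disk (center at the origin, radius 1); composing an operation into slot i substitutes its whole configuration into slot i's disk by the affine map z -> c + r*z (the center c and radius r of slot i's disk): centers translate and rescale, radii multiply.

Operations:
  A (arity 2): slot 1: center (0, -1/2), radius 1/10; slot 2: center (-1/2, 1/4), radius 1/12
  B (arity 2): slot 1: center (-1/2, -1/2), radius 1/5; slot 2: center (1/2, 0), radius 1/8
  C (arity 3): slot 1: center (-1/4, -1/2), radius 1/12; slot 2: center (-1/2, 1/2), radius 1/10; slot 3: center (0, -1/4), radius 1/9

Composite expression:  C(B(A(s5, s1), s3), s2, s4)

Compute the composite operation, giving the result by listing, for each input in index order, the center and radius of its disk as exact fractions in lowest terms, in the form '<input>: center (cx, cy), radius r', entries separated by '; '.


s1: center (-3/10, -43/80), radius 1/720; s2: center (-1/2, 1/2), radius 1/10; s3: center (-5/24, -1/2), radius 1/96; s4: center (0, -1/4), radius 1/9; s5: center (-7/24, -11/20), radius 1/600


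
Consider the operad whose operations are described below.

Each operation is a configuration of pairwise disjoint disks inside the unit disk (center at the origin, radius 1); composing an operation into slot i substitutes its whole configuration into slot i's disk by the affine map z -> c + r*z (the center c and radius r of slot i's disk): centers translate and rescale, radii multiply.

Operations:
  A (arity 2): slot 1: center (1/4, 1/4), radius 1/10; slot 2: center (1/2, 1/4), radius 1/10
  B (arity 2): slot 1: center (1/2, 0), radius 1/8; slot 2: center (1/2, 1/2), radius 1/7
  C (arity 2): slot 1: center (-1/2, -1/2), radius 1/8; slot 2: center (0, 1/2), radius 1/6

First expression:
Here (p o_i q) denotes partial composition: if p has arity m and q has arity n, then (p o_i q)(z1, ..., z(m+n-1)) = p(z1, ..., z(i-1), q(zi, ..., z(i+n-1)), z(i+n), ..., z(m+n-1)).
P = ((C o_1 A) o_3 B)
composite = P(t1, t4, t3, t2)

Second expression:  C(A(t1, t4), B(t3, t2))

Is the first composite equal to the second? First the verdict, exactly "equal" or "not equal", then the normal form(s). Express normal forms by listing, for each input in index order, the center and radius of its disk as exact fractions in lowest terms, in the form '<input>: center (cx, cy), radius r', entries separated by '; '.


equal; the common form is t1: center (-15/32, -15/32), radius 1/80; t2: center (1/12, 7/12), radius 1/42; t3: center (1/12, 1/2), radius 1/48; t4: center (-7/16, -15/32), radius 1/80

The first expression, normalized: t1: center (-15/32, -15/32), radius 1/80; t2: center (1/12, 7/12), radius 1/42; t3: center (1/12, 1/2), radius 1/48; t4: center (-7/16, -15/32), radius 1/80
The second expression, normalized: t1: center (-15/32, -15/32), radius 1/80; t2: center (1/12, 7/12), radius 1/42; t3: center (1/12, 1/2), radius 1/48; t4: center (-7/16, -15/32), radius 1/80
The forms coincide; equal.


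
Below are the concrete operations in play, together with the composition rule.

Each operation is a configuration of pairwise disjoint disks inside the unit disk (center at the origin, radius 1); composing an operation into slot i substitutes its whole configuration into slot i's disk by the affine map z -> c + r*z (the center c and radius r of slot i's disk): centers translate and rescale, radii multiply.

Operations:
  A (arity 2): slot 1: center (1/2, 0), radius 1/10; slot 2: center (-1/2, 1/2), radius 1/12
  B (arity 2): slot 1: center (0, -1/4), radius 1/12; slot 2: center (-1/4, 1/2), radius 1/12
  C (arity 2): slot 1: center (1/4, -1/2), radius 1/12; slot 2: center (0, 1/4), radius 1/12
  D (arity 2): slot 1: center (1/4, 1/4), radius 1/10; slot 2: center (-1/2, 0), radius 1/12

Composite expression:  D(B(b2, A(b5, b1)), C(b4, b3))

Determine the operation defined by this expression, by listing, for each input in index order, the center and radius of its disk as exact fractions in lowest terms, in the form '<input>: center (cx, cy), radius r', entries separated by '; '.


Below D, radii multiply path by path; the b-disk centers shift.
tracing b2 down its 2-map path: center (1/4, 9/40), radius 1/120
tracing b5 down its 3-map path: center (11/48, 3/10), radius 1/1200
tracing b1 down its 3-map path: center (53/240, 73/240), radius 1/1440
tracing b4 down its 2-map path: center (-23/48, -1/24), radius 1/144
tracing b3 down its 2-map path: center (-1/2, 1/48), radius 1/144

b1: center (53/240, 73/240), radius 1/1440; b2: center (1/4, 9/40), radius 1/120; b3: center (-1/2, 1/48), radius 1/144; b4: center (-23/48, -1/24), radius 1/144; b5: center (11/48, 3/10), radius 1/1200


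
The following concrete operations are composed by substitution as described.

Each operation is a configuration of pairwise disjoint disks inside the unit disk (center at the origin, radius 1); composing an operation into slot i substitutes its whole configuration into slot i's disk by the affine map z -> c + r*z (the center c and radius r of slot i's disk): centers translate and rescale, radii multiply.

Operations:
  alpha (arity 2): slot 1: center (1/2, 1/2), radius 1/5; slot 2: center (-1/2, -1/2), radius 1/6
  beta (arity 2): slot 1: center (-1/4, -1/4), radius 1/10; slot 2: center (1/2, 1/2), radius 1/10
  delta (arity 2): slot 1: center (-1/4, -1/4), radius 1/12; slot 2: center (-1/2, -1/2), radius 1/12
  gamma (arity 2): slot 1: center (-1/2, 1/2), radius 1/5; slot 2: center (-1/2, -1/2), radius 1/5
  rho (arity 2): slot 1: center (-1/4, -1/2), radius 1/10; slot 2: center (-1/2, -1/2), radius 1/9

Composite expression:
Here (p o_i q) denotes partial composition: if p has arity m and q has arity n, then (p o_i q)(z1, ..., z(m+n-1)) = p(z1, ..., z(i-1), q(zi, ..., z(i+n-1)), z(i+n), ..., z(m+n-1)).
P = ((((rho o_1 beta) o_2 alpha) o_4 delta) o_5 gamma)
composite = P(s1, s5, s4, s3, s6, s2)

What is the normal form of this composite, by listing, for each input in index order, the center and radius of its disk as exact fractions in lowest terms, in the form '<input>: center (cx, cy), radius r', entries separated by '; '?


Nesting under rho composes maps z -> c + r*z down each s-path.
tracing s1 down its 2-map path: center (-11/40, -21/40), radius 1/100
tracing s5 down its 3-map path: center (-39/200, -89/200), radius 1/500
tracing s4 down its 3-map path: center (-41/200, -91/200), radius 1/600
tracing s3 down its 2-map path: center (-19/36, -19/36), radius 1/108
tracing s6 down its 3-map path: center (-121/216, -119/216), radius 1/540
tracing s2 down its 3-map path: center (-121/216, -121/216), radius 1/540

s1: center (-11/40, -21/40), radius 1/100; s2: center (-121/216, -121/216), radius 1/540; s3: center (-19/36, -19/36), radius 1/108; s4: center (-41/200, -91/200), radius 1/600; s5: center (-39/200, -89/200), radius 1/500; s6: center (-121/216, -119/216), radius 1/540


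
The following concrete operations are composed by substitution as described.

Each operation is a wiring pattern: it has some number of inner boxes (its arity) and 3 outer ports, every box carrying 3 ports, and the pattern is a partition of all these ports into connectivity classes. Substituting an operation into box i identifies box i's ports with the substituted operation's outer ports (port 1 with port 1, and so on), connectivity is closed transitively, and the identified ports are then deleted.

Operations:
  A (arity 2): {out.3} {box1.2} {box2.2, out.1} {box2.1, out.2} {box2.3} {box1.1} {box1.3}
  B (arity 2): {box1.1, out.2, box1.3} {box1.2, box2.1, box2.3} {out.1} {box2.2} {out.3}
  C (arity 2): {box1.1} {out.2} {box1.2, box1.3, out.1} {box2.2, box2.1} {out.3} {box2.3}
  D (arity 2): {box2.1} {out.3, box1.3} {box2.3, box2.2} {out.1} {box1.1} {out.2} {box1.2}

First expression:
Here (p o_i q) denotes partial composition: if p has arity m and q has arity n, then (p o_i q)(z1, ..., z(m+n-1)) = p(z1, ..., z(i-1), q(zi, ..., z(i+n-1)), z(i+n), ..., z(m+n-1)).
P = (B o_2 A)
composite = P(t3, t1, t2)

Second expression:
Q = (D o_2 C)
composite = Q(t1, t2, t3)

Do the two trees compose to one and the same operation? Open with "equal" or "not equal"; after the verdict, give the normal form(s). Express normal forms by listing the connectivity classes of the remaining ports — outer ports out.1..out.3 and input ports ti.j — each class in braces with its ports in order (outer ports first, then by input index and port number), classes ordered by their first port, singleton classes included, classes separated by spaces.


In normal form, the first expression is {out.1} {out.2, t3.1, t3.3} {out.3} {t1.1} {t1.2} {t1.3} {t2.1} {t2.2, t3.2} {t2.3}
In normal form, the second expression is {out.1} {out.2} {out.3, t1.3} {t1.1} {t1.2} {t2.1} {t2.2, t2.3} {t3.1, t3.2} {t3.3}
The normal forms differ: not equal.

not equal — first {out.1} {out.2, t3.1, t3.3} {out.3} {t1.1} {t1.2} {t1.3} {t2.1} {t2.2, t3.2} {t2.3}, second {out.1} {out.2} {out.3, t1.3} {t1.1} {t1.2} {t2.1} {t2.2, t2.3} {t3.1, t3.2} {t3.3}


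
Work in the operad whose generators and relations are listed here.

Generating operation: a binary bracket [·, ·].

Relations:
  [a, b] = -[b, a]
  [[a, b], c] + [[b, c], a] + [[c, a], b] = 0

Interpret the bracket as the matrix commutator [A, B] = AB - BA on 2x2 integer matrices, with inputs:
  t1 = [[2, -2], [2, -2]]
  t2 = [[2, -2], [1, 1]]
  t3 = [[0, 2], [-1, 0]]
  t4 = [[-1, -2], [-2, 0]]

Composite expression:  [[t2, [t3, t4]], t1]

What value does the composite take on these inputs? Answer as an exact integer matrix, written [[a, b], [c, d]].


[[-70, 104], [-36, 70]]

[t3, t4] = [[-6, 2], [1, 6]]
[t2, [t3, t4]] = [[-4, -22], [-13, 4]]
[[t2, [t3, t4]], t1] = [[-70, 104], [-36, 70]]


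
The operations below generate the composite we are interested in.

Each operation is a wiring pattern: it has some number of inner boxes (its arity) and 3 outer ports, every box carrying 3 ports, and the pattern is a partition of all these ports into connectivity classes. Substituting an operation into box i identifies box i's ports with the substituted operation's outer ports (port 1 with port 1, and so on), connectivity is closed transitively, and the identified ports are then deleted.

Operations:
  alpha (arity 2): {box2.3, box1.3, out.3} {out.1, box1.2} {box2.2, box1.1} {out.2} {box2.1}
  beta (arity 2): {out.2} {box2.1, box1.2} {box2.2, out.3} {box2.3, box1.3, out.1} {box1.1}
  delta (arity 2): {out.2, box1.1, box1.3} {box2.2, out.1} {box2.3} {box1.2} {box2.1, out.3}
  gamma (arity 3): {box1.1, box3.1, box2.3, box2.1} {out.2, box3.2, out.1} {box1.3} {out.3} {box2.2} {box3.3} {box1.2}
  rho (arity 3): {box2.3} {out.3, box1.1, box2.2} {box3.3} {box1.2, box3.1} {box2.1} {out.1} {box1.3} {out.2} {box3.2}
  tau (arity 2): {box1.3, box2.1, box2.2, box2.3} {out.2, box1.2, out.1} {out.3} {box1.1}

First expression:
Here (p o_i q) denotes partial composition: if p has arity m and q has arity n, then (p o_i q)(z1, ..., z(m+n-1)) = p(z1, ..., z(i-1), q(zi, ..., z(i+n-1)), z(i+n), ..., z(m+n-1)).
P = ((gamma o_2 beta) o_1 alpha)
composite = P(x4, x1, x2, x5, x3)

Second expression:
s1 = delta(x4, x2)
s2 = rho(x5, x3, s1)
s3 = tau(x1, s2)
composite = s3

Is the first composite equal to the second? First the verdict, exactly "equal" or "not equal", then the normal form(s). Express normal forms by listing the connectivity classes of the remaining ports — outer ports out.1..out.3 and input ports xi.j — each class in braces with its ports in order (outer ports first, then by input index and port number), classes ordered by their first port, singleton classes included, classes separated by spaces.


not equal; the first gives {out.1, out.2, x3.2} {out.3} {x1.1} {x1.2, x4.1} {x1.3, x4.3} {x2.1} {x2.2, x5.1} {x2.3, x3.1, x4.2, x5.2, x5.3} {x3.3} and the second {out.1, out.2, x1.2} {out.3} {x1.1} {x1.3, x3.2, x5.1} {x2.1} {x2.2, x5.2} {x2.3} {x3.1} {x3.3} {x4.1, x4.3} {x4.2} {x5.3}

Normal form of the first expression: {out.1, out.2, x3.2} {out.3} {x1.1} {x1.2, x4.1} {x1.3, x4.3} {x2.1} {x2.2, x5.1} {x2.3, x3.1, x4.2, x5.2, x5.3} {x3.3}
Normal form of the second expression: {out.1, out.2, x1.2} {out.3} {x1.1} {x1.3, x3.2, x5.1} {x2.1} {x2.2, x5.2} {x2.3} {x3.1} {x3.3} {x4.1, x4.3} {x4.2} {x5.3}
The normal forms differ: not equal.


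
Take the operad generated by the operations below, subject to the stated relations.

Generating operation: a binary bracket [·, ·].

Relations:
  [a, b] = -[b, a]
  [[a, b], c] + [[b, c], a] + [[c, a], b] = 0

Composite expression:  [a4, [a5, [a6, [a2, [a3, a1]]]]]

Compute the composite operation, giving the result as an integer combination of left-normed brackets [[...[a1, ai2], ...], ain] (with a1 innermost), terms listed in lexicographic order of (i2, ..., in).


-[[[[[a1, a3], a2], a6], a5], a4]

Skip Jacobi rewriting: expand, keep a1-initial words, read off terms.
Composite bracket: [a4, [a5, [a6, [a2, [a3, a1]]]]]
Each bracket splits as ab - ba, giving 32 signed words (2^5 = 32).
Coefficients come from the a1-initial words:
  a1a3a2a6a5a4 appears with sign -1, giving the term -[[[[[a1, a3], a2], a6], a5], a4]


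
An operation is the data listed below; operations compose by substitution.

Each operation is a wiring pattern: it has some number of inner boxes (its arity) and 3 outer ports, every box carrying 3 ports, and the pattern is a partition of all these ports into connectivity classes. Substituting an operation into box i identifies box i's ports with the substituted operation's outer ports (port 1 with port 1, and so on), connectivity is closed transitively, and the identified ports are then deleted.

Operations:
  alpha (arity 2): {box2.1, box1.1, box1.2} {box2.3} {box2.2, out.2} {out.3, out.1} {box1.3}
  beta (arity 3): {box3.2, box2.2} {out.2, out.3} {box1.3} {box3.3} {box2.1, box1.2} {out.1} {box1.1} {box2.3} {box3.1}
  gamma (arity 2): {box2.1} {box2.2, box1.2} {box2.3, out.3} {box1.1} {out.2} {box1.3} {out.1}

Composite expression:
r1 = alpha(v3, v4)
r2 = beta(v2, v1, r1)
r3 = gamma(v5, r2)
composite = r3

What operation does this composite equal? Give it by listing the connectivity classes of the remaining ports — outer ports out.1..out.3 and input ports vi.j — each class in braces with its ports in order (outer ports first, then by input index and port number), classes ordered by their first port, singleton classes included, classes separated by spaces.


{out.1} {out.2} {out.3, v5.2} {v1.1, v2.2} {v1.2, v4.2} {v1.3} {v2.1} {v2.3} {v3.1, v3.2, v4.1} {v3.3} {v4.3} {v5.1} {v5.3}

Two ports join when wires chain via gamma-identified ports.
the subtree at alpha composes to {out.1, out.3} {out.2, v4.2} {v3.1, v3.2, v4.1} {v3.3} {v4.3} on (v3, v4); out.j = own outer ports
the subtree at beta composes to {out.1} {out.2, out.3} {v1.1, v2.2} {v1.2, v4.2} {v1.3} {v2.1} {v2.3} {v3.1, v3.2, v4.1} {v3.3} {v4.3} on (v2, v1, v3, v4); out.j = own outer ports
the subtree at gamma composes to {out.1} {out.2} {out.3, v5.2} {v1.1, v2.2} {v1.2, v4.2} {v1.3} {v2.1} {v2.3} {v3.1, v3.2, v4.1} {v3.3} {v4.3} {v5.1} {v5.3} on (v5, v2, v1, v3, v4); out.j = own outer ports


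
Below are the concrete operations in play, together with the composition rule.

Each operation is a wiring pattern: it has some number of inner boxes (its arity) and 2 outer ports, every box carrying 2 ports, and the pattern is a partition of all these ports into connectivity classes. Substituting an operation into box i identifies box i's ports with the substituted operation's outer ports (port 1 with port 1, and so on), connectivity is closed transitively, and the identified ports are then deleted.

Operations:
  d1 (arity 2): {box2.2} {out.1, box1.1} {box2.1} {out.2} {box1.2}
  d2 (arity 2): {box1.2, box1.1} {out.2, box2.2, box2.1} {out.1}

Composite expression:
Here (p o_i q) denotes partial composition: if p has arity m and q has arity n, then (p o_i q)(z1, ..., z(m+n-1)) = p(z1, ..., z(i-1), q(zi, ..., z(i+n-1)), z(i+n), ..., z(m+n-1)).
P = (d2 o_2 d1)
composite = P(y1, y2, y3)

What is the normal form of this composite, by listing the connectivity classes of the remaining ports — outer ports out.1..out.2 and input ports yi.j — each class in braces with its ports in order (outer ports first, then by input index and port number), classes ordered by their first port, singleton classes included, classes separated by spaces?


{out.1} {out.2, y2.1} {y1.1, y1.2} {y2.2} {y3.1} {y3.2}

Two ports join when wires chain via d2-identified ports.
after d1, the pattern on (y2, y3) reads {out.1, y2.1} {out.2} {y2.2} {y3.1} {y3.2} (out.j = its outer ports)
after d2, the pattern on (y1, y2, y3) reads {out.1} {out.2, y2.1} {y1.1, y1.2} {y2.2} {y3.1} {y3.2} (out.j = its outer ports)


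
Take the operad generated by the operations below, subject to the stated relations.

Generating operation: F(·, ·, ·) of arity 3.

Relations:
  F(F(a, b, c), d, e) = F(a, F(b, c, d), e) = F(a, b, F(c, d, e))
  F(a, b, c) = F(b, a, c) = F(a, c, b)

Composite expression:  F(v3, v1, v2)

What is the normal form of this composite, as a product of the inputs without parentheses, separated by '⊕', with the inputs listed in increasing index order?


With F associative and commutative, the v-input set is all that matters.
F(v3, v1, v2) unparenthesizes to v3 ⊕ v1 ⊕ v2
rearranged into index order: v1 ⊕ v2 ⊕ v3

v1 ⊕ v2 ⊕ v3


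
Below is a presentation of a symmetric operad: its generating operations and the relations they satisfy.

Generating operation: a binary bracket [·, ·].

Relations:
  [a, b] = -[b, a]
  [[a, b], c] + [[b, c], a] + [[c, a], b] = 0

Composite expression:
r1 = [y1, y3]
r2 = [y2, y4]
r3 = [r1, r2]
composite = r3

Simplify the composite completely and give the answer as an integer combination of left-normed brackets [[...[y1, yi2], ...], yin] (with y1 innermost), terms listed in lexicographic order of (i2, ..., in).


In the tensor algebra, words opening y1 carry the y1-anchored form.
Composite bracket: [[y1, y3], [y2, y4]]
Under [a, b] = ab - ba we get 8 signed associative words (2^3 = 8).
Keep just the words that open with y1:
  from y1y3y2y4, sign +1: term +[[[y1, y3], y2], y4]
  from y1y3y4y2, sign -1: term -[[[y1, y3], y4], y2]

[[[y1, y3], y2], y4] - [[[y1, y3], y4], y2]


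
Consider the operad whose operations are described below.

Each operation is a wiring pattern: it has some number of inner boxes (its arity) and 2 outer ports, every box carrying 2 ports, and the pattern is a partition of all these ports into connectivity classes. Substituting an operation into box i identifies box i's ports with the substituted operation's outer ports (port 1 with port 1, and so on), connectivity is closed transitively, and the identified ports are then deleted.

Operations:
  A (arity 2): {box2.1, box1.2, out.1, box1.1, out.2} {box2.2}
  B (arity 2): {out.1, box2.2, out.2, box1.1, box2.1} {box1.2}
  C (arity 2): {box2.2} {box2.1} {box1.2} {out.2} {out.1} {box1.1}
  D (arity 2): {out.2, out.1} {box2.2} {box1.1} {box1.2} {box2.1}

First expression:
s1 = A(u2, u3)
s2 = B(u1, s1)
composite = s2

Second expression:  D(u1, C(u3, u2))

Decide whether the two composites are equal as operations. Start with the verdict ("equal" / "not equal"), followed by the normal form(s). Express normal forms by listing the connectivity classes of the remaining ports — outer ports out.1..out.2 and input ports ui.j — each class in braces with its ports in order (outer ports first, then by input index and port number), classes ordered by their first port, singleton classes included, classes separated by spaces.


not equal — first {out.1, out.2, u1.1, u2.1, u2.2, u3.1} {u1.2} {u3.2}, second {out.1, out.2} {u1.1} {u1.2} {u2.1} {u2.2} {u3.1} {u3.2}

The first expression reduces to {out.1, out.2, u1.1, u2.1, u2.2, u3.1} {u1.2} {u3.2}
The second expression reduces to {out.1, out.2} {u1.1} {u1.2} {u2.1} {u2.2} {u3.1} {u3.2}
No match — not equal.


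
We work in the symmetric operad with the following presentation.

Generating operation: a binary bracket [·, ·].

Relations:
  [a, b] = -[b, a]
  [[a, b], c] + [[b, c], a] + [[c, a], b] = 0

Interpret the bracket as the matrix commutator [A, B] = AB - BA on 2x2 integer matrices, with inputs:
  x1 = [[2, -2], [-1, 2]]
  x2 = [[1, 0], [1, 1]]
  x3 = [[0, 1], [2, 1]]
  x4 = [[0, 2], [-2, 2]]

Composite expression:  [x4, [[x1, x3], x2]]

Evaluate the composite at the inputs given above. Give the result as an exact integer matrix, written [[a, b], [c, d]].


[x1, x3] = [[-3, -2], [1, 3]]
[[x1, x3], x2] = [[-2, 0], [6, 2]]
[x4, [[x1, x3], x2]] = [[12, 8], [20, -12]]

[[12, 8], [20, -12]]


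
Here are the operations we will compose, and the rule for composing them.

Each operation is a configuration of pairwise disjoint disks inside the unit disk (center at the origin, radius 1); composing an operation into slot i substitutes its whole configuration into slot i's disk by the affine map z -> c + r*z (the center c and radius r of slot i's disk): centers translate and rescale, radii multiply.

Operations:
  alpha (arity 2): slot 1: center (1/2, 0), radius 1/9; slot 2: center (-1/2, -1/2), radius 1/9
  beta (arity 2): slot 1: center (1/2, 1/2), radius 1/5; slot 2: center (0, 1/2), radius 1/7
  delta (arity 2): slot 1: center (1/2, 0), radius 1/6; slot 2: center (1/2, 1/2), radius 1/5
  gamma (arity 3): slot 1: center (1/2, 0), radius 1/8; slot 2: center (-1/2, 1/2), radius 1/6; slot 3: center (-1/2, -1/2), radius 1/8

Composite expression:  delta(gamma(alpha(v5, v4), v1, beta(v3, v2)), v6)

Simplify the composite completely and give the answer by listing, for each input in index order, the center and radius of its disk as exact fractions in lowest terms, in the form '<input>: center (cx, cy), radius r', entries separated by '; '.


Below delta, radii multiply path by path; the v-disk centers shift.
tracing v5 down its 3-map path: center (19/32, 0), radius 1/432
tracing v4 down its 3-map path: center (55/96, -1/96), radius 1/432
tracing v1 down its 2-map path: center (5/12, 1/12), radius 1/36
tracing v3 down its 3-map path: center (41/96, -7/96), radius 1/240
tracing v2 down its 3-map path: center (5/12, -7/96), radius 1/336
tracing v6 down its 1-map path: center (1/2, 1/2), radius 1/5

v1: center (5/12, 1/12), radius 1/36; v2: center (5/12, -7/96), radius 1/336; v3: center (41/96, -7/96), radius 1/240; v4: center (55/96, -1/96), radius 1/432; v5: center (19/32, 0), radius 1/432; v6: center (1/2, 1/2), radius 1/5


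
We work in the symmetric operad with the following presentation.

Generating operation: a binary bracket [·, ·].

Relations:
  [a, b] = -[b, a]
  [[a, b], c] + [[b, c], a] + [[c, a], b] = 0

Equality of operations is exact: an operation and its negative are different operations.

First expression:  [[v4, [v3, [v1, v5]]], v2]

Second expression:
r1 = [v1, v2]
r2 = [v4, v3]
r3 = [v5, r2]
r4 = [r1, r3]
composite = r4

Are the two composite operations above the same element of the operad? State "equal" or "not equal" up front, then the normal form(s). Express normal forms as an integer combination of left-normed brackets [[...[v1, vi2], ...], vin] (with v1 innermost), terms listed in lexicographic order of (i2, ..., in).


not equal; the first gives [[[[v1, v5], v3], v4], v2] and the second [[[[v1, v2], v3], v4], v5] - [[[[v1, v2], v4], v3], v5] - [[[[v1, v2], v5], v3], v4] + [[[[v1, v2], v5], v4], v3]

The first expression reduces to [[[[v1, v5], v3], v4], v2]
The second expression reduces to [[[[v1, v2], v3], v4], v5] - [[[[v1, v2], v4], v3], v5] - [[[[v1, v2], v5], v3], v4] + [[[[v1, v2], v5], v4], v3]
The normal forms differ: not equal.


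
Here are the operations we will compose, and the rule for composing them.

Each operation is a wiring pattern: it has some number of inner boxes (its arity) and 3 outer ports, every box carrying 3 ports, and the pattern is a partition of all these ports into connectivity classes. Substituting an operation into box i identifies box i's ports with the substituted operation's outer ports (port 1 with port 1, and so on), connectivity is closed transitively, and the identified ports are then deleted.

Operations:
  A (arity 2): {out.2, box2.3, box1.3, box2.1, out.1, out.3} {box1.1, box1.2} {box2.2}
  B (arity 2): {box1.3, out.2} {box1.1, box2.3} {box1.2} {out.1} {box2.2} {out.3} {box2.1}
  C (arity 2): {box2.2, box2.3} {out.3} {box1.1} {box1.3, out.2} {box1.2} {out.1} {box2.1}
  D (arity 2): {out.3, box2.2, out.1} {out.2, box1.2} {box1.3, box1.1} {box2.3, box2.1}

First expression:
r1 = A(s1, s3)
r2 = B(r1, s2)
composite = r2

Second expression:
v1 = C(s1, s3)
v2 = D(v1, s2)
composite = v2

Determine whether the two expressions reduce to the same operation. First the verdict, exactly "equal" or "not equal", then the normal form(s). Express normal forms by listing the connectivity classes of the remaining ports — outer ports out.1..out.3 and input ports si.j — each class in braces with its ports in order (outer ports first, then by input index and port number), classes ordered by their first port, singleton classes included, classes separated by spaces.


not equal — first {out.1} {out.2, s1.3, s2.3, s3.1, s3.3} {out.3} {s1.1, s1.2} {s2.1} {s2.2} {s3.2}, second {out.1, out.3, s2.2} {out.2, s1.3} {s1.1} {s1.2} {s2.1, s2.3} {s3.1} {s3.2, s3.3}


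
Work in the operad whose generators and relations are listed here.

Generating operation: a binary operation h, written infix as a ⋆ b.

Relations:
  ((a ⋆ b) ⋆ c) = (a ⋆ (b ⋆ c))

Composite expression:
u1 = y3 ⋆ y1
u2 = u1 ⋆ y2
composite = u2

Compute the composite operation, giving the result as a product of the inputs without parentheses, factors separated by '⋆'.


y3 ⋆ y1 ⋆ y2

Under associativity of h, the answer is the y's in reading order.
(y3 ⋆ y1) linearizes to y3 ⋆ y1
((y3 ⋆ y1) ⋆ y2) linearizes to y3 ⋆ y1 ⋆ y2


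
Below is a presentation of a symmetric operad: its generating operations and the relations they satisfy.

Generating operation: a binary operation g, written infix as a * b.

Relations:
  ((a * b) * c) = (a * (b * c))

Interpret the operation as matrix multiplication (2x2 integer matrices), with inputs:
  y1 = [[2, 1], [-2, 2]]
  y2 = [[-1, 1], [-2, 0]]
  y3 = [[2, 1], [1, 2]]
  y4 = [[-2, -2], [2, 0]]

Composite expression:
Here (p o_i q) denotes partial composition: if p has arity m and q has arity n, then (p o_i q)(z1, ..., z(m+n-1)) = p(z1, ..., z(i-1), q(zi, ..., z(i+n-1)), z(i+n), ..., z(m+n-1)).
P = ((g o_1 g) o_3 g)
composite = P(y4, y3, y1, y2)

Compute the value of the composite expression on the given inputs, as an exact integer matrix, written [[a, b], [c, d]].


[[36, 0], [-20, 4]]

(y4 * y3) = [[-6, -6], [4, 2]]
(y1 * y2) = [[-4, 2], [-2, -2]]
((y4 * y3) * (y1 * y2)) = [[36, 0], [-20, 4]]
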